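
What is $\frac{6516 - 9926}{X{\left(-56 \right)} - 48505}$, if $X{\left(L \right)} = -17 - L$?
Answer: $\frac{155}{2203} \approx 0.070359$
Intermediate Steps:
$\frac{6516 - 9926}{X{\left(-56 \right)} - 48505} = \frac{6516 - 9926}{\left(-17 - -56\right) - 48505} = - \frac{3410}{\left(-17 + 56\right) - 48505} = - \frac{3410}{39 - 48505} = - \frac{3410}{-48466} = \left(-3410\right) \left(- \frac{1}{48466}\right) = \frac{155}{2203}$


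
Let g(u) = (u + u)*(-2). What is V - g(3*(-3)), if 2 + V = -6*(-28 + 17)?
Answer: 28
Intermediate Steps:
g(u) = -4*u (g(u) = (2*u)*(-2) = -4*u)
V = 64 (V = -2 - 6*(-28 + 17) = -2 - 6*(-11) = -2 + 66 = 64)
V - g(3*(-3)) = 64 - (-4)*3*(-3) = 64 - (-4)*(-9) = 64 - 1*36 = 64 - 36 = 28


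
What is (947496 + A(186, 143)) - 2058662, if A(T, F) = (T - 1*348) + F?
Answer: -1111185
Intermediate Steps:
A(T, F) = -348 + F + T (A(T, F) = (T - 348) + F = (-348 + T) + F = -348 + F + T)
(947496 + A(186, 143)) - 2058662 = (947496 + (-348 + 143 + 186)) - 2058662 = (947496 - 19) - 2058662 = 947477 - 2058662 = -1111185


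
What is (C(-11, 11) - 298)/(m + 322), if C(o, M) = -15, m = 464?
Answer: -313/786 ≈ -0.39822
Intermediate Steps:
(C(-11, 11) - 298)/(m + 322) = (-15 - 298)/(464 + 322) = -313/786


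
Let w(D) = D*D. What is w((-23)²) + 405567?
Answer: 685408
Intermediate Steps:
w(D) = D²
w((-23)²) + 405567 = ((-23)²)² + 405567 = 529² + 405567 = 279841 + 405567 = 685408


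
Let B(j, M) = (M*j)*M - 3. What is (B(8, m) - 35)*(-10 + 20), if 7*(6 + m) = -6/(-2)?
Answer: 103060/49 ≈ 2103.3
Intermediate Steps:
m = -39/7 (m = -6 + (-6/(-2))/7 = -6 + (-6*(-½))/7 = -6 + (⅐)*3 = -6 + 3/7 = -39/7 ≈ -5.5714)
B(j, M) = -3 + j*M² (B(j, M) = j*M² - 3 = -3 + j*M²)
(B(8, m) - 35)*(-10 + 20) = ((-3 + 8*(-39/7)²) - 35)*(-10 + 20) = ((-3 + 8*(1521/49)) - 35)*10 = ((-3 + 12168/49) - 35)*10 = (12021/49 - 35)*10 = (10306/49)*10 = 103060/49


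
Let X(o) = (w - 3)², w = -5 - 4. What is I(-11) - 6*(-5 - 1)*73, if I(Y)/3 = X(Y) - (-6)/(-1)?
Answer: 3042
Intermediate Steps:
w = -9
X(o) = 144 (X(o) = (-9 - 3)² = (-12)² = 144)
I(Y) = 414 (I(Y) = 3*(144 - (-6)/(-1)) = 3*(144 - (-6)*(-1)) = 3*(144 - 1*6) = 3*(144 - 6) = 3*138 = 414)
I(-11) - 6*(-5 - 1)*73 = 414 - 6*(-5 - 1)*73 = 414 - 6*(-6)*73 = 414 + 36*73 = 414 + 2628 = 3042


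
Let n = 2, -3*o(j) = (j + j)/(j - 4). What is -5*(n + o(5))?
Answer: 20/3 ≈ 6.6667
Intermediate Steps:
o(j) = -2*j/(3*(-4 + j)) (o(j) = -(j + j)/(3*(j - 4)) = -2*j/(3*(-4 + j)))
-5*(n + o(5)) = -5*(2 - 2*5/(-12 + 3*5)) = -5*(2 - 2*5/(-12 + 15)) = -5*(2 - 2*5/3) = -5*(2 - 2*5*1/3) = -5*(2 - 10/3) = -5*(-4/3) = 20/3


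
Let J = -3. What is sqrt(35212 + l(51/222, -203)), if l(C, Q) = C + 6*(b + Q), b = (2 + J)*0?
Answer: sqrt(186152402)/74 ≈ 184.38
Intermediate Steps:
b = 0 (b = (2 - 3)*0 = -1*0 = 0)
l(C, Q) = C + 6*Q (l(C, Q) = C + 6*(0 + Q) = C + 6*Q)
sqrt(35212 + l(51/222, -203)) = sqrt(35212 + (51/222 + 6*(-203))) = sqrt(35212 + (51*(1/222) - 1218)) = sqrt(35212 + (17/74 - 1218)) = sqrt(35212 - 90115/74) = sqrt(2515573/74) = sqrt(186152402)/74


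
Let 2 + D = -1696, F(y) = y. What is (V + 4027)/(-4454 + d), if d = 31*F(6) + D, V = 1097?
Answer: -2562/2983 ≈ -0.85887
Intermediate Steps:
D = -1698 (D = -2 - 1696 = -1698)
d = -1512 (d = 31*6 - 1698 = 186 - 1698 = -1512)
(V + 4027)/(-4454 + d) = (1097 + 4027)/(-4454 - 1512) = 5124/(-5966) = 5124*(-1/5966) = -2562/2983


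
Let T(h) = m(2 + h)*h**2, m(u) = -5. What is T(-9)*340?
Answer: -137700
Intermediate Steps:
T(h) = -5*h**2
T(-9)*340 = -5*(-9)**2*340 = -5*81*340 = -405*340 = -137700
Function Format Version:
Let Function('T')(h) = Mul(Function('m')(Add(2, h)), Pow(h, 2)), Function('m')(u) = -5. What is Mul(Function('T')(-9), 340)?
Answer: -137700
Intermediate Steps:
Function('T')(h) = Mul(-5, Pow(h, 2))
Mul(Function('T')(-9), 340) = Mul(Mul(-5, Pow(-9, 2)), 340) = Mul(Mul(-5, 81), 340) = Mul(-405, 340) = -137700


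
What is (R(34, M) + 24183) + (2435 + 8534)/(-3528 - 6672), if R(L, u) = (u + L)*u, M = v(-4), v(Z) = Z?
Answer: 245431631/10200 ≈ 24062.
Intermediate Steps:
M = -4
R(L, u) = u*(L + u) (R(L, u) = (L + u)*u = u*(L + u))
(R(34, M) + 24183) + (2435 + 8534)/(-3528 - 6672) = (-4*(34 - 4) + 24183) + (2435 + 8534)/(-3528 - 6672) = (-4*30 + 24183) + 10969/(-10200) = (-120 + 24183) + 10969*(-1/10200) = 24063 - 10969/10200 = 245431631/10200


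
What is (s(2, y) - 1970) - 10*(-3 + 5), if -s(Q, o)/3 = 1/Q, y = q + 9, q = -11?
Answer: -3983/2 ≈ -1991.5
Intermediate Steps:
y = -2 (y = -11 + 9 = -2)
s(Q, o) = -3/Q
(s(2, y) - 1970) - 10*(-3 + 5) = (-3/2 - 1970) - 10*(-3 + 5) = (-3*½ - 1970) - 10*2 = (-3/2 - 1970) - 20 = -3943/2 - 20 = -3983/2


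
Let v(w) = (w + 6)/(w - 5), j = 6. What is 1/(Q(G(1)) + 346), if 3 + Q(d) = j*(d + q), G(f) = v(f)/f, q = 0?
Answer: 2/665 ≈ 0.0030075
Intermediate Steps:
v(w) = (6 + w)/(-5 + w)
G(f) = (6 + f)/(f*(-5 + f)) (G(f) = ((6 + f)/(-5 + f))/f = (6 + f)/(f*(-5 + f)))
Q(d) = -3 + 6*d (Q(d) = -3 + 6*(d + 0) = -3 + 6*d)
1/(Q(G(1)) + 346) = 1/((-3 + 6*((6 + 1)/(1*(-5 + 1)))) + 346) = 1/((-3 + 6*(1*7/(-4))) + 346) = 1/((-3 + 6*(1*(-1/4)*7)) + 346) = 1/((-3 + 6*(-7/4)) + 346) = 1/((-3 - 21/2) + 346) = 1/(-27/2 + 346) = 1/(665/2) = 2/665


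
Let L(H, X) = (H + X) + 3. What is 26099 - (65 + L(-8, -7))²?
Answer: 23290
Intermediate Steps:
L(H, X) = 3 + H + X
26099 - (65 + L(-8, -7))² = 26099 - (65 + (3 - 8 - 7))² = 26099 - (65 - 12)² = 26099 - 1*53² = 26099 - 1*2809 = 26099 - 2809 = 23290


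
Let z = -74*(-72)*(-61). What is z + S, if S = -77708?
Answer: -402716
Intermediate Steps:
z = -325008 (z = 5328*(-61) = -325008)
z + S = -325008 - 77708 = -402716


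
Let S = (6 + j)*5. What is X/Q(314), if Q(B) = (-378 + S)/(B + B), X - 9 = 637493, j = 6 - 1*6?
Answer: -100087814/87 ≈ -1.1504e+6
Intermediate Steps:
j = 0 (j = 6 - 6 = 0)
X = 637502 (X = 9 + 637493 = 637502)
S = 30 (S = (6 + 0)*5 = 6*5 = 30)
Q(B) = -174/B (Q(B) = (-378 + 30)/(B + B) = -348*1/(2*B) = -174/B)
X/Q(314) = 637502/((-174/314)) = 637502/((-174*1/314)) = 637502/(-87/157) = 637502*(-157/87) = -100087814/87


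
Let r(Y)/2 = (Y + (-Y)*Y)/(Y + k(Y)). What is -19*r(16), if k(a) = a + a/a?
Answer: 3040/11 ≈ 276.36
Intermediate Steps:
k(a) = 1 + a (k(a) = a + 1 = 1 + a)
r(Y) = 2*(Y - Y²)/(1 + 2*Y) (r(Y) = 2*((Y + (-Y)*Y)/(Y + (1 + Y))) = 2*((Y - Y²)/(1 + 2*Y)) = 2*(Y - Y²)/(1 + 2*Y))
-19*r(16) = -38*16*(1 - 1*16)/(1 + 2*16) = -38*16*(1 - 16)/(1 + 32) = -38*16*(-15)/33 = -19*(-160/11) = 3040/11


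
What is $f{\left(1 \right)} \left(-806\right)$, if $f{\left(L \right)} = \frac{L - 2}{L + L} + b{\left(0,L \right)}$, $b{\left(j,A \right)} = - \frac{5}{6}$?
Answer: $\frac{3224}{3} \approx 1074.7$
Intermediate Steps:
$b{\left(j,A \right)} = - \frac{5}{6}$ ($b{\left(j,A \right)} = \left(-5\right) \frac{1}{6} = - \frac{5}{6}$)
$f{\left(L \right)} = - \frac{5}{6} + \frac{-2 + L}{2 L}$ ($f{\left(L \right)} = \frac{L - 2}{L + L} - \frac{5}{6} = \frac{-2 + L}{2 L} - \frac{5}{6} = - \frac{5}{6} + \frac{-2 + L}{2 L}$)
$f{\left(1 \right)} \left(-806\right) = \frac{-3 - 1}{3 \cdot 1} \left(-806\right) = \frac{1}{3} \cdot 1 \left(-3 - 1\right) \left(-806\right) = \frac{1}{3} \cdot 1 \left(-4\right) \left(-806\right) = \left(- \frac{4}{3}\right) \left(-806\right) = \frac{3224}{3}$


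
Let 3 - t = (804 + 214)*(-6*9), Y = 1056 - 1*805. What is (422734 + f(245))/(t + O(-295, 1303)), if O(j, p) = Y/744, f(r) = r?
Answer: 314696376/40901651 ≈ 7.6940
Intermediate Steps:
Y = 251 (Y = 1056 - 805 = 251)
t = 54975 (t = 3 - (804 + 214)*(-6*9) = 3 - 1018*(-54) = 3 - 1*(-54972) = 3 + 54972 = 54975)
O(j, p) = 251/744
(422734 + f(245))/(t + O(-295, 1303)) = (422734 + 245)/(54975 + 251/744) = 422979/(40901651/744) = 422979*(744/40901651) = 314696376/40901651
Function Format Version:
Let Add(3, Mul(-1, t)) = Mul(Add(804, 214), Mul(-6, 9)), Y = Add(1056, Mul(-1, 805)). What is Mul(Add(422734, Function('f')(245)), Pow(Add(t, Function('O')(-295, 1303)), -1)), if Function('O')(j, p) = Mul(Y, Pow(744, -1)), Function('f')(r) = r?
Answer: Rational(314696376, 40901651) ≈ 7.6940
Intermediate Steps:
Y = 251 (Y = Add(1056, -805) = 251)
t = 54975 (t = Add(3, Mul(-1, Mul(Add(804, 214), Mul(-6, 9)))) = Add(3, Mul(-1, Mul(1018, -54))) = Add(3, Mul(-1, -54972)) = Add(3, 54972) = 54975)
Function('O')(j, p) = Rational(251, 744) (Function('O')(j, p) = Mul(251, Pow(744, -1)) = Mul(251, Rational(1, 744)) = Rational(251, 744))
Mul(Add(422734, Function('f')(245)), Pow(Add(t, Function('O')(-295, 1303)), -1)) = Mul(Add(422734, 245), Pow(Add(54975, Rational(251, 744)), -1)) = Mul(422979, Pow(Rational(40901651, 744), -1)) = Mul(422979, Rational(744, 40901651)) = Rational(314696376, 40901651)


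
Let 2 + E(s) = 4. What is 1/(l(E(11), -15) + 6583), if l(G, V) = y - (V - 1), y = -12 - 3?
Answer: 1/6584 ≈ 0.00015188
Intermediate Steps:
E(s) = 2 (E(s) = -2 + 4 = 2)
y = -15
l(G, V) = -14 - V (l(G, V) = -15 - (V - 1) = -15 - (-1 + V) = -15 + (1 - V) = -14 - V)
1/(l(E(11), -15) + 6583) = 1/((-14 - 1*(-15)) + 6583) = 1/((-14 + 15) + 6583) = 1/(1 + 6583) = 1/6584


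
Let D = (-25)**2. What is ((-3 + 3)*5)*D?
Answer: 0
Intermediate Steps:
D = 625
((-3 + 3)*5)*D = ((-3 + 3)*5)*625 = (0*5)*625 = 0*625 = 0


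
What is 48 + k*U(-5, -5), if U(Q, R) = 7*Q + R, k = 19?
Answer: -712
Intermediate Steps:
U(Q, R) = R + 7*Q
48 + k*U(-5, -5) = 48 + 19*(-5 + 7*(-5)) = 48 + 19*(-5 - 35) = 48 + 19*(-40) = 48 - 760 = -712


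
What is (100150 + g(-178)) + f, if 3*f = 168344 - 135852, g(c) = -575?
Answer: 331217/3 ≈ 1.1041e+5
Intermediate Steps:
f = 32492/3 (f = (168344 - 135852)/3 = (⅓)*32492 = 32492/3 ≈ 10831.)
(100150 + g(-178)) + f = (100150 - 575) + 32492/3 = 99575 + 32492/3 = 331217/3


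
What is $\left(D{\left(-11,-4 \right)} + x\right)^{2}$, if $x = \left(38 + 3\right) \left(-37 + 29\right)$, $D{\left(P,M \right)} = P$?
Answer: $114921$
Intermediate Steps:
$x = -328$ ($x = 41 \left(-8\right) = -328$)
$\left(D{\left(-11,-4 \right)} + x\right)^{2} = \left(-11 - 328\right)^{2} = \left(-339\right)^{2} = 114921$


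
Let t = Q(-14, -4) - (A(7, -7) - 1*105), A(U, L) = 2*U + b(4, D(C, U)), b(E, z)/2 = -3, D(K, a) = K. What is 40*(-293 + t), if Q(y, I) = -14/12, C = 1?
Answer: -23660/3 ≈ -7886.7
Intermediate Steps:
b(E, z) = -6 (b(E, z) = 2*(-3) = -6)
Q(y, I) = -7/6 (Q(y, I) = -14*1/12 = -7/6)
A(U, L) = -6 + 2*U (A(U, L) = 2*U - 6 = -6 + 2*U)
t = 575/6 (t = -7/6 - ((-6 + 2*7) - 1*105) = -7/6 - ((-6 + 14) - 105) = -7/6 - (8 - 105) = -7/6 - 1*(-97) = -7/6 + 97 = 575/6 ≈ 95.833)
40*(-293 + t) = 40*(-293 + 575/6) = 40*(-1183/6) = -23660/3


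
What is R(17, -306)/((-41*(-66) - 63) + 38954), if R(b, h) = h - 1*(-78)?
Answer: -228/41597 ≈ -0.0054812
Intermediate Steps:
R(b, h) = 78 + h (R(b, h) = h + 78 = 78 + h)
R(17, -306)/((-41*(-66) - 63) + 38954) = (78 - 306)/((-41*(-66) - 63) + 38954) = -228/((2706 - 63) + 38954) = -228/(2643 + 38954) = -228/41597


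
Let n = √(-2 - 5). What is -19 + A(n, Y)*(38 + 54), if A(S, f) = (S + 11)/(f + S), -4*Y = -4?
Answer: (-993*I + 73*√7)/(√7 - I) ≈ 188.0 - 304.26*I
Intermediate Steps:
Y = 1 (Y = -¼*(-4) = 1)
n = I*√7 (n = √(-7) = I*√7 ≈ 2.6458*I)
A(S, f) = (11 + S)/(S + f)
-19 + A(n, Y)*(38 + 54) = -19 + ((11 + I*√7)/(I*√7 + 1))*(38 + 54) = -19 + ((11 + I*√7)/(1 + I*√7))*92 = -19 + 92*(11 + I*√7)/(1 + I*√7)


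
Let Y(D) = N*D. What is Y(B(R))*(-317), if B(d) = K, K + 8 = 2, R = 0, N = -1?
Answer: -1902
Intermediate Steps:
K = -6 (K = -8 + 2 = -6)
B(d) = -6
Y(D) = -D
Y(B(R))*(-317) = -1*(-6)*(-317) = 6*(-317) = -1902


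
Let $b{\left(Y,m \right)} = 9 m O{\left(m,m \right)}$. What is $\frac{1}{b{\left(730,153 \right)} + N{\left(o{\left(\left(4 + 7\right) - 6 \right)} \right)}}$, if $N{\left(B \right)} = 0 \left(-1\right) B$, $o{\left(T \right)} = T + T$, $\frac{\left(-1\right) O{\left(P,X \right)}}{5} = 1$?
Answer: $- \frac{1}{6885} \approx -0.00014524$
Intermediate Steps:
$O{\left(P,X \right)} = -5$ ($O{\left(P,X \right)} = \left(-5\right) 1 = -5$)
$o{\left(T \right)} = 2 T$
$b{\left(Y,m \right)} = - 45 m$ ($b{\left(Y,m \right)} = 9 m \left(-5\right) = - 45 m$)
$N{\left(B \right)} = 0$ ($N{\left(B \right)} = 0 B = 0$)
$\frac{1}{b{\left(730,153 \right)} + N{\left(o{\left(\left(4 + 7\right) - 6 \right)} \right)}} = \frac{1}{\left(-45\right) 153 + 0} = \frac{1}{-6885 + 0} = \frac{1}{-6885} = - \frac{1}{6885}$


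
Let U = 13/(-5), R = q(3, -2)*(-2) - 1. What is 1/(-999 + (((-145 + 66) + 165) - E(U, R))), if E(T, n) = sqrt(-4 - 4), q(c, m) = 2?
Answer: I/(-913*I + 2*sqrt(2)) ≈ -0.0010953 + 3.3931e-6*I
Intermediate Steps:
R = -5 (R = 2*(-2) - 1 = -4 - 1 = -5)
U = -13/5 (U = 13*(-1/5) = -13/5 ≈ -2.6000)
E(T, n) = 2*I*sqrt(2) (E(T, n) = sqrt(-8) = 2*I*sqrt(2))
1/(-999 + (((-145 + 66) + 165) - E(U, R))) = 1/(-999 + (((-145 + 66) + 165) - 2*I*sqrt(2))) = 1/(-999 + ((-79 + 165) - 2*I*sqrt(2))) = 1/(-999 + (86 - 2*I*sqrt(2))) = 1/(-913 - 2*I*sqrt(2))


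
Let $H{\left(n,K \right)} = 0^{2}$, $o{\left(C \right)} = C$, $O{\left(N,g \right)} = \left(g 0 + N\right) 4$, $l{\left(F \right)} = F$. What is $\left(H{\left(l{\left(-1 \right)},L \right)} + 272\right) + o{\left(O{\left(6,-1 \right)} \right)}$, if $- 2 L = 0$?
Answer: $296$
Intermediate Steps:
$O{\left(N,g \right)} = 4 N$ ($O{\left(N,g \right)} = \left(0 + N\right) 4 = N 4 = 4 N$)
$L = 0$ ($L = \left(- \frac{1}{2}\right) 0 = 0$)
$H{\left(n,K \right)} = 0$
$\left(H{\left(l{\left(-1 \right)},L \right)} + 272\right) + o{\left(O{\left(6,-1 \right)} \right)} = \left(0 + 272\right) + 4 \cdot 6 = 272 + 24 = 296$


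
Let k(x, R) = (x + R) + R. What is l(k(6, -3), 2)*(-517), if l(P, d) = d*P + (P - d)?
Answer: 1034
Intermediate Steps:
k(x, R) = x + 2*R (k(x, R) = (R + x) + R = x + 2*R)
l(P, d) = P - d + P*d (l(P, d) = P*d + (P - d) = P - d + P*d)
l(k(6, -3), 2)*(-517) = ((6 + 2*(-3)) - 1*2 + (6 + 2*(-3))*2)*(-517) = ((6 - 6) - 2 + (6 - 6)*2)*(-517) = (0 - 2 + 0*2)*(-517) = (0 - 2 + 0)*(-517) = -2*(-517) = 1034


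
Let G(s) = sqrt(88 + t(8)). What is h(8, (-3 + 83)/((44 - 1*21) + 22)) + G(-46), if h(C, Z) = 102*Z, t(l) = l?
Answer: 544/3 + 4*sqrt(6) ≈ 191.13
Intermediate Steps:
G(s) = 4*sqrt(6) (G(s) = sqrt(88 + 8) = sqrt(96) = 4*sqrt(6))
h(8, (-3 + 83)/((44 - 1*21) + 22)) + G(-46) = 102*((-3 + 83)/((44 - 1*21) + 22)) + 4*sqrt(6) = 102*(80/((44 - 21) + 22)) + 4*sqrt(6) = 102*(80/(23 + 22)) + 4*sqrt(6) = 102*(80/45) + 4*sqrt(6) = 102*(80*(1/45)) + 4*sqrt(6) = 102*(16/9) + 4*sqrt(6) = 544/3 + 4*sqrt(6)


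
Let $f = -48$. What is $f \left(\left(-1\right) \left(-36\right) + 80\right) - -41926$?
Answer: $36358$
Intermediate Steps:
$f \left(\left(-1\right) \left(-36\right) + 80\right) - -41926 = - 48 \left(\left(-1\right) \left(-36\right) + 80\right) - -41926 = - 48 \left(36 + 80\right) + 41926 = \left(-48\right) 116 + 41926 = -5568 + 41926 = 36358$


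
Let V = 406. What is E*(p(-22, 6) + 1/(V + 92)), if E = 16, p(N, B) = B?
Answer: 23912/249 ≈ 96.032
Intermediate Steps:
E*(p(-22, 6) + 1/(V + 92)) = 16*(6 + 1/(406 + 92)) = 16*(6 + 1/498) = 16*(2989/498) = 23912/249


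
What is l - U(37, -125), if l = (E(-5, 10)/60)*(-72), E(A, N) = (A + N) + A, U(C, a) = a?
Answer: 125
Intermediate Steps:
E(A, N) = N + 2*A
l = 0 (l = ((10 + 2*(-5))/60)*(-72) = ((10 - 10)*(1/60))*(-72) = (0*(1/60))*(-72) = 0*(-72) = 0)
l - U(37, -125) = 0 - 1*(-125) = 0 + 125 = 125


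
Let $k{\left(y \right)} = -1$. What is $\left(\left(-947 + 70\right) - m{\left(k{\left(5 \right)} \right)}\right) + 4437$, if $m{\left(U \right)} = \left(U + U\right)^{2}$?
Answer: $3556$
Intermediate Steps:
$m{\left(U \right)} = 4 U^{2}$ ($m{\left(U \right)} = \left(2 U\right)^{2} = 4 U^{2}$)
$\left(\left(-947 + 70\right) - m{\left(k{\left(5 \right)} \right)}\right) + 4437 = \left(\left(-947 + 70\right) - 4 \left(-1\right)^{2}\right) + 4437 = \left(-877 - 4 \cdot 1\right) + 4437 = \left(-877 - 4\right) + 4437 = -881 + 4437 = 3556$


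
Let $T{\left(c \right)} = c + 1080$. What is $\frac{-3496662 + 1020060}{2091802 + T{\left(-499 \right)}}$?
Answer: $- \frac{275178}{232487} \approx -1.1836$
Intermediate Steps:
$T{\left(c \right)} = 1080 + c$
$\frac{-3496662 + 1020060}{2091802 + T{\left(-499 \right)}} = \frac{-3496662 + 1020060}{2091802 + \left(1080 - 499\right)} = - \frac{2476602}{2091802 + 581} = - \frac{2476602}{2092383} = \left(-2476602\right) \frac{1}{2092383} = - \frac{275178}{232487}$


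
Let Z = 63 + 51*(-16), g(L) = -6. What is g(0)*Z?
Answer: 4518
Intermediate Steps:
Z = -753 (Z = 63 - 816 = -753)
g(0)*Z = -6*(-753) = 4518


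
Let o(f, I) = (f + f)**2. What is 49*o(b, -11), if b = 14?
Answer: 38416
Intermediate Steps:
o(f, I) = 4*f**2 (o(f, I) = (2*f)**2 = 4*f**2)
49*o(b, -11) = 49*(4*14**2) = 49*(4*196) = 49*784 = 38416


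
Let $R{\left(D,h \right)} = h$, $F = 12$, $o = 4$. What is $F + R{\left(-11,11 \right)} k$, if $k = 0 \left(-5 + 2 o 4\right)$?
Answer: $12$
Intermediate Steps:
$k = 0$ ($k = 0 \left(-5 + 2 \cdot 4 \cdot 4\right) = 0 \left(-5 + 8 \cdot 4\right) = 0 \left(-5 + 32\right) = 0 \cdot 27 = 0$)
$F + R{\left(-11,11 \right)} k = 12 + 11 \cdot 0 = 12 + 0 = 12$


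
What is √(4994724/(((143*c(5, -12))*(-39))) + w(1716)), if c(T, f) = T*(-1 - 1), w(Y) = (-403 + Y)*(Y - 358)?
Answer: 14*√4650956970/715 ≈ 1335.3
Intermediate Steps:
w(Y) = (-403 + Y)*(-358 + Y)
c(T, f) = -2*T (c(T, f) = T*(-2) = -2*T)
√(4994724/(((143*c(5, -12))*(-39))) + w(1716)) = √(4994724/(((143*(-2*5))*(-39))) + (144274 + 1716² - 761*1716)) = √(4994724/(((143*(-10))*(-39))) + (144274 + 2944656 - 1305876)) = √(4994724/((-1430*(-39))) + 1783054) = √(4994724/55770 + 1783054) = √(4994724*(1/55770) + 1783054) = √(832454/9295 + 1783054) = √(16574319384/9295) = 14*√4650956970/715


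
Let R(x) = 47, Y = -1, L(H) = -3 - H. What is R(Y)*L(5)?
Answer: -376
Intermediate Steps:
R(Y)*L(5) = 47*(-3 - 1*5) = 47*(-3 - 5) = 47*(-8) = -376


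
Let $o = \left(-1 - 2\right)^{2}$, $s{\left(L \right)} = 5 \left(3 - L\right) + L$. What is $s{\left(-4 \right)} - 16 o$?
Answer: $-113$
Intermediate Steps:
$s{\left(L \right)} = 15 - 4 L$ ($s{\left(L \right)} = \left(15 - 5 L\right) + L = 15 - 4 L$)
$o = 9$ ($o = \left(-3\right)^{2} = 9$)
$s{\left(-4 \right)} - 16 o = \left(15 - -16\right) - 144 = \left(15 + 16\right) - 144 = 31 - 144 = -113$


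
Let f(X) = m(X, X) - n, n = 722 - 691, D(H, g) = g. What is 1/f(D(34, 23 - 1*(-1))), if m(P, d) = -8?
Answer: -1/39 ≈ -0.025641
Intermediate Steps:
n = 31
f(X) = -39 (f(X) = -8 - 1*31 = -8 - 31 = -39)
1/f(D(34, 23 - 1*(-1))) = 1/(-39) = -1/39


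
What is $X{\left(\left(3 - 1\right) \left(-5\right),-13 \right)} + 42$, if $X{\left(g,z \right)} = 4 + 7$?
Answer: $53$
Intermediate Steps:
$X{\left(g,z \right)} = 11$
$X{\left(\left(3 - 1\right) \left(-5\right),-13 \right)} + 42 = 11 + 42 = 53$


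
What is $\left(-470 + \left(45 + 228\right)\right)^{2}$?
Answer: $38809$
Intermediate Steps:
$\left(-470 + \left(45 + 228\right)\right)^{2} = \left(-470 + 273\right)^{2} = \left(-197\right)^{2} = 38809$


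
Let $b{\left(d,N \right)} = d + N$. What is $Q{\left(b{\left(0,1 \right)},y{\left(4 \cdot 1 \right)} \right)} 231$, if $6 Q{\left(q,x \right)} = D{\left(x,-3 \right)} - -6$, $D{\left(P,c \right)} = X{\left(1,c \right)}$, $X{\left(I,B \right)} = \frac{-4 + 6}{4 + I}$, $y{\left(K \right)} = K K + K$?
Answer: $\frac{1232}{5} \approx 246.4$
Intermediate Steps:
$y{\left(K \right)} = K + K^{2}$ ($y{\left(K \right)} = K^{2} + K = K + K^{2}$)
$X{\left(I,B \right)} = \frac{2}{4 + I}$
$D{\left(P,c \right)} = \frac{2}{5}$ ($D{\left(P,c \right)} = \frac{2}{4 + 1} = \frac{2}{5}$)
$b{\left(d,N \right)} = N + d$
$Q{\left(q,x \right)} = \frac{16}{15}$ ($Q{\left(q,x \right)} = \frac{\frac{2}{5} - -6}{6} = \frac{\frac{2}{5} + 6}{6} = \frac{1}{6} \cdot \frac{32}{5} = \frac{16}{15}$)
$Q{\left(b{\left(0,1 \right)},y{\left(4 \cdot 1 \right)} \right)} 231 = \frac{16}{15} \cdot 231 = \frac{1232}{5}$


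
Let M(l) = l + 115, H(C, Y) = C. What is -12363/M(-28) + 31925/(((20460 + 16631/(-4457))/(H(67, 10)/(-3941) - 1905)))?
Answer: -32460410529655929/10420138313221 ≈ -3115.2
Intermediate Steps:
M(l) = 115 + l
-12363/M(-28) + 31925/(((20460 + 16631/(-4457))/(H(67, 10)/(-3941) - 1905))) = -12363/(115 - 28) + 31925/(((20460 + 16631/(-4457))/(67/(-3941) - 1905))) = -12363/87 + 31925/(((20460 + 16631*(-1/4457))/(67*(-1/3941) - 1905))) = -12363*1/87 + 31925/(((20460 - 16631/4457)/(-67/3941 - 1905))) = -4121/29 + 31925/((91173589/(4457*(-7507672/3941)))) = -4121/29 + 31925/(((91173589/4457)*(-3941/7507672))) = -4121/29 + 31925/(-359315114249/33461694104) = -4121/29 + 31925*(-33461694104/359315114249) = -4121/29 - 1068264584270200/359315114249 = -32460410529655929/10420138313221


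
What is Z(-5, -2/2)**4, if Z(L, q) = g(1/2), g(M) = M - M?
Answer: 0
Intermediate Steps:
g(M) = 0
Z(L, q) = 0
Z(-5, -2/2)**4 = 0**4 = 0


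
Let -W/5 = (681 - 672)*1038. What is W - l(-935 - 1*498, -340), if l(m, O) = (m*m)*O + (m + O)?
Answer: 698141323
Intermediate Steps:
W = -46710 (W = -5*(681 - 672)*1038 = -45*1038 = -5*9342 = -46710)
l(m, O) = O + m + O*m² (l(m, O) = m²*O + (O + m) = O*m² + (O + m) = O + m + O*m²)
W - l(-935 - 1*498, -340) = -46710 - (-340 + (-935 - 1*498) - 340*(-935 - 1*498)²) = -46710 - (-340 + (-935 - 498) - 340*(-935 - 498)²) = -46710 - (-340 - 1433 - 340*(-1433)²) = -46710 - (-340 - 1433 - 340*2053489) = -46710 - (-340 - 1433 - 698186260) = -46710 - 1*(-698188033) = -46710 + 698188033 = 698141323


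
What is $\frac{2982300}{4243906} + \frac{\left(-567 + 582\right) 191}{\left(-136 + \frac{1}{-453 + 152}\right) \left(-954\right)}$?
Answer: $\frac{20021706000515}{27623512007598} \approx 0.72481$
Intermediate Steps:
$\frac{2982300}{4243906} + \frac{\left(-567 + 582\right) 191}{\left(-136 + \frac{1}{-453 + 152}\right) \left(-954\right)} = 2982300 \cdot \frac{1}{4243906} + \frac{15 \cdot 191}{\left(-136 + \frac{1}{-301}\right) \left(-954\right)} = \frac{1491150}{2121953} + \frac{2865}{\left(-136 - \frac{1}{301}\right) \left(-954\right)} = \frac{1491150}{2121953} + \frac{2865}{\left(- \frac{40937}{301}\right) \left(-954\right)} = \frac{1491150}{2121953} + \frac{2865}{\frac{39053898}{301}} = \frac{1491150}{2121953} + 2865 \cdot \frac{301}{39053898} = \frac{1491150}{2121953} + \frac{287455}{13017966} = \frac{20021706000515}{27623512007598}$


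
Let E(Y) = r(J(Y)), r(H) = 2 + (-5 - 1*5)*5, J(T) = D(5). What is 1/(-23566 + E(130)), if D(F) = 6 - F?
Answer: -1/23614 ≈ -4.2348e-5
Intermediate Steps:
J(T) = 1 (J(T) = 6 - 1*5 = 6 - 5 = 1)
r(H) = -48 (r(H) = 2 + (-5 - 5)*5 = 2 - 10*5 = 2 - 50 = -48)
E(Y) = -48
1/(-23566 + E(130)) = 1/(-23566 - 48) = 1/(-23614) = -1/23614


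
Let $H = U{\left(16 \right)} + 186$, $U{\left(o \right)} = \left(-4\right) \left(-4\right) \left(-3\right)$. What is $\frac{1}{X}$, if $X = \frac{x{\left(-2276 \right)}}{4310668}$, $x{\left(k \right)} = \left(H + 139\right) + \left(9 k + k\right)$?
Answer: $- \frac{4310668}{22483} \approx -191.73$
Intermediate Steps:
$U{\left(o \right)} = -48$ ($U{\left(o \right)} = 16 \left(-3\right) = -48$)
$H = 138$ ($H = -48 + 186 = 138$)
$x{\left(k \right)} = 277 + 10 k$ ($x{\left(k \right)} = \left(138 + 139\right) + \left(9 k + k\right) = 277 + 10 k$)
$X = - \frac{22483}{4310668}$ ($X = \frac{277 + 10 \left(-2276\right)}{4310668} = \left(277 - 22760\right) \frac{1}{4310668} = \left(-22483\right) \frac{1}{4310668} = - \frac{22483}{4310668} \approx -0.0052157$)
$\frac{1}{X} = \frac{1}{- \frac{22483}{4310668}} = - \frac{4310668}{22483}$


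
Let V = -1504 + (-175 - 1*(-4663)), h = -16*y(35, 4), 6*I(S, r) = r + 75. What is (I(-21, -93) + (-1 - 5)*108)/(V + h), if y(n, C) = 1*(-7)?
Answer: -217/1032 ≈ -0.21027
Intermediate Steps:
I(S, r) = 25/2 + r/6 (I(S, r) = (r + 75)/6 = (75 + r)/6 = 25/2 + r/6)
y(n, C) = -7
h = 112 (h = -16*(-7) = 112)
V = 2984 (V = -1504 + (-175 + 4663) = -1504 + 4488 = 2984)
(I(-21, -93) + (-1 - 5)*108)/(V + h) = ((25/2 + (⅙)*(-93)) + (-1 - 5)*108)/(2984 + 112) = ((25/2 - 31/2) - 6*108)/3096 = (-3 - 648)*(1/3096) = -651*1/3096 = -217/1032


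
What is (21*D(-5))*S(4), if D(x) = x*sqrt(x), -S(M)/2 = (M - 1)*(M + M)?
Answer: 5040*I*sqrt(5) ≈ 11270.0*I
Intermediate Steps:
S(M) = -4*M*(-1 + M) (S(M) = -2*(M - 1)*(M + M) = -2*(-1 + M)*2*M = -4*M*(-1 + M))
D(x) = x**(3/2)
(21*D(-5))*S(4) = (21*(-5)**(3/2))*(4*4*(1 - 1*4)) = (21*(-5*I*sqrt(5)))*(4*4*(1 - 4)) = (-105*I*sqrt(5))*(4*4*(-3)) = -105*I*sqrt(5)*(-48) = 5040*I*sqrt(5)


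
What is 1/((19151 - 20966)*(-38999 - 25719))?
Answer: 1/117463170 ≈ 8.5133e-9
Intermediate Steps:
1/((19151 - 20966)*(-38999 - 25719)) = 1/(-1815*(-64718)) = 1/117463170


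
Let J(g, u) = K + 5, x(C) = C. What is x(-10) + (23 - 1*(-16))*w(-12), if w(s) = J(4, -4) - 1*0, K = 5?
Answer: 380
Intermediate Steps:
J(g, u) = 10 (J(g, u) = 5 + 5 = 10)
w(s) = 10 (w(s) = 10 - 1*0 = 10 + 0 = 10)
x(-10) + (23 - 1*(-16))*w(-12) = -10 + (23 - 1*(-16))*10 = -10 + (23 + 16)*10 = -10 + 39*10 = -10 + 390 = 380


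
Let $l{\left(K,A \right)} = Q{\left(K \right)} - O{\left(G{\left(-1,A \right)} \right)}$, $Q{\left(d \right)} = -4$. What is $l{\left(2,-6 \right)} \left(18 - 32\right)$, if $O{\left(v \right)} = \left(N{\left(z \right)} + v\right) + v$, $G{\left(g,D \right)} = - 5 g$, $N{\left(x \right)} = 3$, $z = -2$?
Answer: $238$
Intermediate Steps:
$O{\left(v \right)} = 3 + 2 v$ ($O{\left(v \right)} = \left(3 + v\right) + v = 3 + 2 v$)
$l{\left(K,A \right)} = -17$ ($l{\left(K,A \right)} = -4 - \left(3 + 2 \left(\left(-5\right) \left(-1\right)\right)\right) = -4 - \left(3 + 2 \cdot 5\right) = -4 - \left(3 + 10\right) = -4 - 13 = -17$)
$l{\left(2,-6 \right)} \left(18 - 32\right) = - 17 \left(18 - 32\right) = \left(-17\right) \left(-14\right) = 238$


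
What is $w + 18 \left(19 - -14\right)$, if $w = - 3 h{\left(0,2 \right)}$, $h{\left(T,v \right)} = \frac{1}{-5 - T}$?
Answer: $\frac{2973}{5} \approx 594.6$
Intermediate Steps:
$w = \frac{3}{5}$ ($w = - 3 \left(- \frac{1}{5 + 0}\right) = - 3 \left(- \frac{1}{5}\right) = - 3 \left(\left(-1\right) \frac{1}{5}\right) = \left(-3\right) \left(- \frac{1}{5}\right) = \frac{3}{5} \approx 0.6$)
$w + 18 \left(19 - -14\right) = \frac{3}{5} + 18 \left(19 - -14\right) = \frac{3}{5} + 18 \left(19 + 14\right) = \frac{3}{5} + 18 \cdot 33 = \frac{3}{5} + 594 = \frac{2973}{5}$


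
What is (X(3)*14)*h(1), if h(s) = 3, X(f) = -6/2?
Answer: -126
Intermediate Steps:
X(f) = -3 (X(f) = -6*½ = -3)
(X(3)*14)*h(1) = -3*14*3 = -42*3 = -126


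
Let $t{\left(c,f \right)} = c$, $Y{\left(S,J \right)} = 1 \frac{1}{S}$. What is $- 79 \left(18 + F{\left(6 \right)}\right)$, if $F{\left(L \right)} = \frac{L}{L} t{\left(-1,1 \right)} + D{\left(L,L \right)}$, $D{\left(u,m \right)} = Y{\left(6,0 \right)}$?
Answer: $- \frac{8137}{6} \approx -1356.2$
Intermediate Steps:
$Y{\left(S,J \right)} = \frac{1}{S}$
$D{\left(u,m \right)} = \frac{1}{6}$
$F{\left(L \right)} = - \frac{5}{6}$ ($F{\left(L \right)} = \frac{L}{L} \left(-1\right) + \frac{1}{6} = 1 \left(-1\right) + \frac{1}{6} = -1 + \frac{1}{6} = - \frac{5}{6}$)
$- 79 \left(18 + F{\left(6 \right)}\right) = - 79 \left(18 - \frac{5}{6}\right) = \left(-79\right) \frac{103}{6} = - \frac{8137}{6}$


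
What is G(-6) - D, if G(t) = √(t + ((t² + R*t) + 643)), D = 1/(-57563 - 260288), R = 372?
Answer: 1/317851 + I*√1559 ≈ 3.1461e-6 + 39.484*I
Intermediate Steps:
D = -1/317851 (D = 1/(-317851) = -1/317851 ≈ -3.1461e-6)
G(t) = √(643 + t² + 373*t) (G(t) = √(t + ((t² + 372*t) + 643)) = √(t + (643 + t² + 372*t)) = √(643 + t² + 373*t))
G(-6) - D = √(643 + (-6)² + 373*(-6)) - 1*(-1/317851) = √(643 + 36 - 2238) + 1/317851 = √(-1559) + 1/317851 = I*√1559 + 1/317851 = 1/317851 + I*√1559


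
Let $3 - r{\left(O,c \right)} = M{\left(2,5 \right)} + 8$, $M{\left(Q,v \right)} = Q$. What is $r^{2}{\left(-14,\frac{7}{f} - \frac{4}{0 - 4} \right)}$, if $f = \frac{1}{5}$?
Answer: $49$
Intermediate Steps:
$f = \frac{1}{5} \approx 0.2$
$r{\left(O,c \right)} = -7$ ($r{\left(O,c \right)} = 3 - \left(2 + 8\right) = 3 - 10 = -7$)
$r^{2}{\left(-14,\frac{7}{f} - \frac{4}{0 - 4} \right)} = \left(-7\right)^{2} = 49$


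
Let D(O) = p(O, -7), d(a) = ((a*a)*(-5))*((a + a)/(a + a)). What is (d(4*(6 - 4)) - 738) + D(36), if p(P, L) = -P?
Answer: -1094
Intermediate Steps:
d(a) = -5*a² (d(a) = (a²*(-5))*((2*a)/((2*a))) = (-5*a²)*((2*a)*(1/(2*a))) = -5*a²*1 = -5*a²)
D(O) = -O
(d(4*(6 - 4)) - 738) + D(36) = (-5*16*(6 - 4)² - 738) - 1*36 = (-5*(4*2)² - 738) - 36 = (-5*8² - 738) - 36 = (-5*64 - 738) - 36 = (-320 - 738) - 36 = -1058 - 36 = -1094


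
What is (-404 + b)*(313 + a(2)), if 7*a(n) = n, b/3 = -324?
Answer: -3017568/7 ≈ -4.3108e+5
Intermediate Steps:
b = -972 (b = 3*(-324) = -972)
a(n) = n/7
(-404 + b)*(313 + a(2)) = (-404 - 972)*(313 + (1/7)*2) = -1376*(313 + 2/7) = -1376*2193/7 = -3017568/7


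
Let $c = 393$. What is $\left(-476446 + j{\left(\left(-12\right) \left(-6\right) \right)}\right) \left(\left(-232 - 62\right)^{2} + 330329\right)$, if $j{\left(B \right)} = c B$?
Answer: $-186773234750$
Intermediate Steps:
$j{\left(B \right)} = 393 B$
$\left(-476446 + j{\left(\left(-12\right) \left(-6\right) \right)}\right) \left(\left(-232 - 62\right)^{2} + 330329\right) = \left(-476446 + 393 \left(\left(-12\right) \left(-6\right)\right)\right) \left(\left(-232 - 62\right)^{2} + 330329\right) = \left(-476446 + 393 \cdot 72\right) \left(\left(-294\right)^{2} + 330329\right) = \left(-476446 + 28296\right) \left(86436 + 330329\right) = \left(-448150\right) 416765 = -186773234750$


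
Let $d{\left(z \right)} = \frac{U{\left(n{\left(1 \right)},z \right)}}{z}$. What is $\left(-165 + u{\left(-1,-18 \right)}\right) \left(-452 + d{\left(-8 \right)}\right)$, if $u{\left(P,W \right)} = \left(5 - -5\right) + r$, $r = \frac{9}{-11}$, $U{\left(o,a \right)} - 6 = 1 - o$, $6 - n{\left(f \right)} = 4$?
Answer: $\frac{3103197}{44} \approx 70527.0$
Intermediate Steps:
$n{\left(f \right)} = 2$ ($n{\left(f \right)} = 6 - 4 = 2$)
$U{\left(o,a \right)} = 7 - o$ ($U{\left(o,a \right)} = 6 - \left(-1 + o\right) = 7 - o$)
$r = - \frac{9}{11}$ ($r = 9 \left(- \frac{1}{11}\right) = - \frac{9}{11} \approx -0.81818$)
$d{\left(z \right)} = \frac{5}{z}$ ($d{\left(z \right)} = \frac{7 - 2}{z} = \frac{5}{z}$)
$u{\left(P,W \right)} = \frac{101}{11}$ ($u{\left(P,W \right)} = \left(5 - -5\right) - \frac{9}{11} = \left(5 + 5\right) - \frac{9}{11} = 10 - \frac{9}{11} = \frac{101}{11}$)
$\left(-165 + u{\left(-1,-18 \right)}\right) \left(-452 + d{\left(-8 \right)}\right) = \left(-165 + \frac{101}{11}\right) \left(-452 + \frac{5}{-8}\right) = - \frac{1714 \left(-452 + 5 \left(- \frac{1}{8}\right)\right)}{11} = - \frac{1714 \left(-452 - \frac{5}{8}\right)}{11} = \left(- \frac{1714}{11}\right) \left(- \frac{3621}{8}\right) = \frac{3103197}{44}$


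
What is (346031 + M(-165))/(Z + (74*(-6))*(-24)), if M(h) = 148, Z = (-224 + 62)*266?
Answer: -115393/10812 ≈ -10.673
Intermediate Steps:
Z = -43092 (Z = -162*266 = -43092)
(346031 + M(-165))/(Z + (74*(-6))*(-24)) = (346031 + 148)/(-43092 + (74*(-6))*(-24)) = 346179/(-43092 - 444*(-24)) = 346179/(-43092 + 10656) = 346179/(-32436) = 346179*(-1/32436) = -115393/10812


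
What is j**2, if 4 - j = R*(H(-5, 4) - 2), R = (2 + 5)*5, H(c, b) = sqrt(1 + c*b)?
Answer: (74 - 35*I*sqrt(19))**2 ≈ -17799.0 - 22579.0*I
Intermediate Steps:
H(c, b) = sqrt(1 + b*c)
R = 35 (R = 7*5 = 35)
j = 74 - 35*I*sqrt(19) (j = 4 - 35*(sqrt(1 + 4*(-5)) - 2) = 4 - 35*(sqrt(1 - 20) - 2) = 4 - 35*(sqrt(-19) - 2) = 4 - 35*(I*sqrt(19) - 2) = 4 - 35*(-2 + I*sqrt(19)) = 4 - (-70 + 35*I*sqrt(19)) = 4 + (70 - 35*I*sqrt(19)) = 74 - 35*I*sqrt(19) ≈ 74.0 - 152.56*I)
j**2 = (74 - 35*I*sqrt(19))**2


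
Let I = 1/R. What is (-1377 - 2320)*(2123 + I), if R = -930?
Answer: -7299316133/930 ≈ -7.8487e+6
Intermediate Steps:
I = -1/930 (I = 1/(-930) = -1/930 ≈ -0.0010753)
(-1377 - 2320)*(2123 + I) = (-1377 - 2320)*(2123 - 1/930) = -3697*1974389/930 = -7299316133/930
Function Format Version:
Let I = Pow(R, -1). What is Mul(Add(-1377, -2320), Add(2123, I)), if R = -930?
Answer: Rational(-7299316133, 930) ≈ -7.8487e+6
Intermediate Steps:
I = Rational(-1, 930) (I = Pow(-930, -1) = Rational(-1, 930) ≈ -0.0010753)
Mul(Add(-1377, -2320), Add(2123, I)) = Mul(Add(-1377, -2320), Add(2123, Rational(-1, 930))) = Mul(-3697, Rational(1974389, 930)) = Rational(-7299316133, 930)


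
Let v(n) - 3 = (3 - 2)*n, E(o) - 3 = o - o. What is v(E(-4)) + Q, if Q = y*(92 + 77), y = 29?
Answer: 4907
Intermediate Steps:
E(o) = 3 (E(o) = 3 + (o - o) = 3 + 0 = 3)
v(n) = 3 + n (v(n) = 3 + (3 - 2)*n = 3 + 1*n = 3 + n)
Q = 4901 (Q = 29*(92 + 77) = 29*169 = 4901)
v(E(-4)) + Q = (3 + 3) + 4901 = 6 + 4901 = 4907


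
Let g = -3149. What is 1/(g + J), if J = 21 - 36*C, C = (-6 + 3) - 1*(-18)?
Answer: -1/3668 ≈ -0.00027263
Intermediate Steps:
C = 15 (C = -3 + 18 = 15)
J = -519 (J = 21 - 36*15 = 21 - 540 = -519)
1/(g + J) = 1/(-3149 - 519) = 1/(-3668) = -1/3668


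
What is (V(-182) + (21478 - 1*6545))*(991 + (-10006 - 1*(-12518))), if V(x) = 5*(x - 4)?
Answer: 49052509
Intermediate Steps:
V(x) = -20 + 5*x (V(x) = 5*(-4 + x) = -20 + 5*x)
(V(-182) + (21478 - 1*6545))*(991 + (-10006 - 1*(-12518))) = ((-20 + 5*(-182)) + (21478 - 1*6545))*(991 + (-10006 - 1*(-12518))) = ((-20 - 910) + (21478 - 6545))*(991 + (-10006 + 12518)) = (-930 + 14933)*(991 + 2512) = 14003*3503 = 49052509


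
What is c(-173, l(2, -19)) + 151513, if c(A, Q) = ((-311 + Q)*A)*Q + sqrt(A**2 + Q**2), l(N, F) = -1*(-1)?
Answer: 205143 + sqrt(29930) ≈ 2.0532e+5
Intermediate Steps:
l(N, F) = 1
c(A, Q) = sqrt(A**2 + Q**2) + A*Q*(-311 + Q) (c(A, Q) = (A*(-311 + Q))*Q + sqrt(A**2 + Q**2) = A*Q*(-311 + Q) + sqrt(A**2 + Q**2) = sqrt(A**2 + Q**2) + A*Q*(-311 + Q))
c(-173, l(2, -19)) + 151513 = (sqrt((-173)**2 + 1**2) - 173*1**2 - 311*(-173)*1) + 151513 = (sqrt(29929 + 1) - 173*1 + 53803) + 151513 = (sqrt(29930) - 173 + 53803) + 151513 = (53630 + sqrt(29930)) + 151513 = 205143 + sqrt(29930)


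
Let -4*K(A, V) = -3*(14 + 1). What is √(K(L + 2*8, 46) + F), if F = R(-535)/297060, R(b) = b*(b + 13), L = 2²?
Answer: √1195235763/9902 ≈ 3.4914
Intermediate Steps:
L = 4
R(b) = b*(13 + b)
K(A, V) = 45/4 (K(A, V) = -(-3)*(14 + 1)/4 = -(-3)*15/4 = -¼*(-45) = 45/4)
F = 9309/9902 (F = -535*(13 - 535)/297060 = -535*(-522)*(1/297060) = 279270*(1/297060) = 9309/9902 ≈ 0.94011)
√(K(L + 2*8, 46) + F) = √(45/4 + 9309/9902) = √(241413/19804) = √1195235763/9902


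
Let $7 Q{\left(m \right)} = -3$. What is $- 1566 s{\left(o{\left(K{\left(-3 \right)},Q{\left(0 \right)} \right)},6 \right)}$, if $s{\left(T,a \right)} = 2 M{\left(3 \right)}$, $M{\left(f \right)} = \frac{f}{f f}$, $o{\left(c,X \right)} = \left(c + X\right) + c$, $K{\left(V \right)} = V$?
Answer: $-1044$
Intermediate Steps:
$Q{\left(m \right)} = - \frac{3}{7}$ ($Q{\left(m \right)} = \frac{1}{7} \left(-3\right) = - \frac{3}{7}$)
$o{\left(c,X \right)} = X + 2 c$ ($o{\left(c,X \right)} = \left(X + c\right) + c = X + 2 c$)
$M{\left(f \right)} = \frac{1}{f}$ ($M{\left(f \right)} = \frac{f}{f^{2}} = \frac{1}{f}$)
$s{\left(T,a \right)} = \frac{2}{3}$
$- 1566 s{\left(o{\left(K{\left(-3 \right)},Q{\left(0 \right)} \right)},6 \right)} = \left(-1566\right) \frac{2}{3} = -1044$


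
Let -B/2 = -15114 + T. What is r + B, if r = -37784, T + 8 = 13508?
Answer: -34556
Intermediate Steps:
T = 13500 (T = -8 + 13508 = 13500)
B = 3228 (B = -2*(-15114 + 13500) = -2*(-1614) = 3228)
r + B = -37784 + 3228 = -34556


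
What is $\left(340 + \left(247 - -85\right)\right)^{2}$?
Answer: $451584$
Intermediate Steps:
$\left(340 + \left(247 - -85\right)\right)^{2} = \left(340 + \left(247 + 85\right)\right)^{2} = \left(340 + 332\right)^{2} = 672^{2} = 451584$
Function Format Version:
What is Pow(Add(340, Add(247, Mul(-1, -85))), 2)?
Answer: 451584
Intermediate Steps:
Pow(Add(340, Add(247, Mul(-1, -85))), 2) = Pow(Add(340, Add(247, 85)), 2) = Pow(Add(340, 332), 2) = Pow(672, 2) = 451584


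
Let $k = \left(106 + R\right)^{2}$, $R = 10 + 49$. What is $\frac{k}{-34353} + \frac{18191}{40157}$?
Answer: $- \frac{4730898}{13934479} \approx -0.33951$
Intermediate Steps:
$R = 59$
$k = 27225$ ($k = \left(106 + 59\right)^{2} = 165^{2} = 27225$)
$\frac{k}{-34353} + \frac{18191}{40157} = \frac{27225}{-34353} + \frac{18191}{40157} = 27225 \left(- \frac{1}{34353}\right) + 18191 \cdot \frac{1}{40157} = - \frac{275}{347} + \frac{18191}{40157} = - \frac{4730898}{13934479}$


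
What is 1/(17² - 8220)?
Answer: -1/7931 ≈ -0.00012609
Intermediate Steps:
1/(17² - 8220) = 1/(289 - 8220) = 1/(-7931) = -1/7931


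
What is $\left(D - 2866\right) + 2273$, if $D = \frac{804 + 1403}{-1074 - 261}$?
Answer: $- \frac{793862}{1335} \approx -594.65$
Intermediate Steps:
$D = - \frac{2207}{1335}$ ($D = \frac{2207}{-1335} = 2207 \left(- \frac{1}{1335}\right) = - \frac{2207}{1335} \approx -1.6532$)
$\left(D - 2866\right) + 2273 = \left(- \frac{2207}{1335} - 2866\right) + 2273 = - \frac{3828317}{1335} + 2273 = - \frac{793862}{1335}$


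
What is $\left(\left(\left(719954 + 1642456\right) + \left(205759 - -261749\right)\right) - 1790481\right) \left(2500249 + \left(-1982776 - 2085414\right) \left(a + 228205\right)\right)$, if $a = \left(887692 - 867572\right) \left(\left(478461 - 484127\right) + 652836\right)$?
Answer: $-55062175289136440783337$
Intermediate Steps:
$a = 13021060400$ ($a = 20120 \left(\left(478461 - 484127\right) + 652836\right) = 20120 \left(-5666 + 652836\right) = 20120 \cdot 647170 = 13021060400$)
$\left(\left(\left(719954 + 1642456\right) + \left(205759 - -261749\right)\right) - 1790481\right) \left(2500249 + \left(-1982776 - 2085414\right) \left(a + 228205\right)\right) = \left(\left(\left(719954 + 1642456\right) + \left(205759 - -261749\right)\right) - 1790481\right) \left(2500249 + \left(-1982776 - 2085414\right) \left(13021060400 + 228205\right)\right) = \left(\left(2362410 + \left(205759 + 261749\right)\right) - 1790481\right) \left(2500249 - 52973076089974950\right) = \left(\left(2362410 + 467508\right) - 1790481\right) \left(2500249 - 52973076089974950\right) = \left(2829918 - 1790481\right) \left(-52973076087474701\right) = 1039437 \left(-52973076087474701\right) = -55062175289136440783337$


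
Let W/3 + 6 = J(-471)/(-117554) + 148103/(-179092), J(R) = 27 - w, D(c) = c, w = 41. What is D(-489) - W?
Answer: -4931865628803/10526490484 ≈ -468.52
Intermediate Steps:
J(R) = -14 (J(R) = 27 - 1*41 = 27 - 41 = -14)
W = -215588217873/10526490484 (W = -18 + 3*(-14/(-117554) + 148103/(-179092)) = -18 + 3*(-14*(-1/117554) + 148103*(-1/179092)) = -18 + 3*(7/58777 - 148103/179092) = -18 + 3*(-8703796387/10526490484) = -18 - 26111389161/10526490484 = -215588217873/10526490484 ≈ -20.481)
D(-489) - W = -489 - 1*(-215588217873/10526490484) = -489 + 215588217873/10526490484 = -4931865628803/10526490484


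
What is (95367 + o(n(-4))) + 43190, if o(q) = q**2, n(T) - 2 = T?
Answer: 138561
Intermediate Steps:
n(T) = 2 + T
(95367 + o(n(-4))) + 43190 = (95367 + (2 - 4)**2) + 43190 = (95367 + (-2)**2) + 43190 = (95367 + 4) + 43190 = 95371 + 43190 = 138561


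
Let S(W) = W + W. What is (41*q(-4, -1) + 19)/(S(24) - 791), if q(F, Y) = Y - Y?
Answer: -19/743 ≈ -0.025572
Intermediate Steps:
q(F, Y) = 0
S(W) = 2*W
(41*q(-4, -1) + 19)/(S(24) - 791) = (41*0 + 19)/(2*24 - 791) = (0 + 19)/(48 - 791) = 19/(-743) = 19*(-1/743) = -19/743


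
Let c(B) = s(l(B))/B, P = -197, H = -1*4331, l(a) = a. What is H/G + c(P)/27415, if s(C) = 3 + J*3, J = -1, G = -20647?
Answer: 4331/20647 ≈ 0.20976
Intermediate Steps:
H = -4331
s(C) = 0 (s(C) = 3 - 1*3 = 3 - 3 = 0)
c(B) = 0 (c(B) = 0/B = 0)
H/G + c(P)/27415 = -4331/(-20647) + 0/27415 = -4331*(-1/20647) + 0*(1/27415) = 4331/20647 + 0 = 4331/20647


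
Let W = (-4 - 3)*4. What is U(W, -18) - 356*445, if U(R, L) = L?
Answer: -158438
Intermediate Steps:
W = -28 (W = -7*4 = -28)
U(W, -18) - 356*445 = -18 - 356*445 = -18 - 158420 = -158438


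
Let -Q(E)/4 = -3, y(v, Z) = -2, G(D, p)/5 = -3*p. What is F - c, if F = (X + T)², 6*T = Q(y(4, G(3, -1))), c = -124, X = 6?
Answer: 188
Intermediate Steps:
G(D, p) = -15*p (G(D, p) = 5*(-3*p) = -15*p)
Q(E) = 12 (Q(E) = -4*(-3) = 12)
T = 2 (T = (⅙)*12 = 2)
F = 64 (F = (6 + 2)² = 8² = 64)
F - c = 64 - 1*(-124) = 64 + 124 = 188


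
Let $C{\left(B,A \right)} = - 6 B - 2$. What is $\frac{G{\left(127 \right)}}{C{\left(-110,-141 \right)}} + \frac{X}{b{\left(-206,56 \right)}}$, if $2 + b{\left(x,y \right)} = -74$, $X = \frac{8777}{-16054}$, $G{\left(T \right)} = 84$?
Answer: $\frac{7733143}{57344888} \approx 0.13485$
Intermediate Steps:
$C{\left(B,A \right)} = -2 - 6 B$
$X = - \frac{8777}{16054}$ ($X = 8777 \left(- \frac{1}{16054}\right) = - \frac{8777}{16054} \approx -0.54672$)
$b{\left(x,y \right)} = -76$ ($b{\left(x,y \right)} = -2 - 74 = -76$)
$\frac{G{\left(127 \right)}}{C{\left(-110,-141 \right)}} + \frac{X}{b{\left(-206,56 \right)}} = \frac{84}{-2 - -660} - \frac{8777}{16054 \left(-76\right)} = \frac{84}{-2 + 660} - - \frac{8777}{1220104} = \frac{84}{658} + \frac{8777}{1220104} = 84 \cdot \frac{1}{658} + \frac{8777}{1220104} = \frac{6}{47} + \frac{8777}{1220104} = \frac{7733143}{57344888}$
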